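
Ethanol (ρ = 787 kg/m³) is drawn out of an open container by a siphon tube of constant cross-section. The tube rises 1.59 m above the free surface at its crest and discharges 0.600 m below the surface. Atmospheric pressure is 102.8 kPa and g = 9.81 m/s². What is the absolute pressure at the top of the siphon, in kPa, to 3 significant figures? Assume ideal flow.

From the surface to the outlet (both open to atmosphere, surface at rest): v = √(2g·h_out) = √(2·9.81·0.600) = 3.43 m/s.
Continuity keeps v the same throughout the tube; from surface to crest, P_atm + 0 = P_top + ½ρv² + ρg·h_top.
P_top = 102800 − ½·787·3.43² − 787·9.81·1.59 = 85900 Pa.

85.9 kPa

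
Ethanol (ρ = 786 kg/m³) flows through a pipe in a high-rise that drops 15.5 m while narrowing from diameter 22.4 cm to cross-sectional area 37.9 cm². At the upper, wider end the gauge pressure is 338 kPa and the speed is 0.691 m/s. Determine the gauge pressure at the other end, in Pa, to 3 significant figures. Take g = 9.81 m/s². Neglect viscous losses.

437000 Pa

Mass conservation (A₁v₁ = A₂v₂) gives v₂ = 0.691 × 394/37.9 = 7.18 m/s.
Energy conservation along the streamline gives P₂ = P₁ − ½ρ(v₂² − v₁²) − ρg(h₂ − h₁).
P₂ = 338000 + ½·786·(0.691² − 7.18²) − 786·9.81·(−15.5) = 338000 + (-20100) − (-120000) = 437000 Pa.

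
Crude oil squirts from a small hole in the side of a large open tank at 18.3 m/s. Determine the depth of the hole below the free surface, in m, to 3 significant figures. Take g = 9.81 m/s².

Inverting v = √(2gh) gives h = v² / 2g.
h = 18.3²/(2·9.81) = 335/19.62 = 17.1 m.

h ≈ 17.1 m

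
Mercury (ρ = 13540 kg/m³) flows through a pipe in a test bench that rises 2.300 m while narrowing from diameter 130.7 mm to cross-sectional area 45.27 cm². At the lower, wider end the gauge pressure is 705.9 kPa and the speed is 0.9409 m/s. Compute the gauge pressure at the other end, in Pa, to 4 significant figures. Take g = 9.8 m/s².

P₂ = 354100 Pa

Continuity gives A₁v₁ = A₂v₂, so v₂ = (134.2 cm²)/(45.27 cm²) × 0.9409 m/s = 2.789 m/s.
Applying Bernoulli between the two ends and solving for P₂: P₂ = P₁ + ½ρ(v₁² − v₂²) − ρgΔh.
P₂ = 705900 + ½·13540·(0.9409² − 2.789²) − 13540·9.8·(+2.300) = 705900 + (-46650) − (305200) = 354100 Pa.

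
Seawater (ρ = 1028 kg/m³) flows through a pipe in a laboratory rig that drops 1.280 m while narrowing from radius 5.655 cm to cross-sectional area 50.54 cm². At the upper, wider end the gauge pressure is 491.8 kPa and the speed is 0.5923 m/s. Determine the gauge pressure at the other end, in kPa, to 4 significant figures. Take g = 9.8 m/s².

Continuity gives A₁v₁ = A₂v₂, so v₂ = (100.5 cm²)/(50.54 cm²) × 0.5923 m/s = 1.177 m/s.
Bernoulli: P₁ + ½ρv₁² + ρg h₁ = P₂ + ½ρv₂² + ρg h₂, so P₂ = P₁ + ½ρ(v₁² − v₂²) − ρg(h₂ − h₁).
P₂ = 491800 + ½·1028·(0.5923² − 1.177²) − 1028·9.8·(−1.280) = 491800 + (-532.2) − (-12900) = 504200 Pa.

P₂ = 504.2 kPa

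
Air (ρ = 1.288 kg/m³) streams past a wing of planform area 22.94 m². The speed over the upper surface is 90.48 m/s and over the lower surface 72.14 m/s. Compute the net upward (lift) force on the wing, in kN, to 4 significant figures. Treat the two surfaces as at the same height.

The faster flow above has the lower pressure; Bernoulli (same height) gives ΔP = ½ρ(v_up² − v_low²).
ΔP = ½·1.288·(90.48² − 72.14²) = 1921 Pa.
Lift = ΔP · A = 1921 × 22.94 = 44060 N.

44.06 kN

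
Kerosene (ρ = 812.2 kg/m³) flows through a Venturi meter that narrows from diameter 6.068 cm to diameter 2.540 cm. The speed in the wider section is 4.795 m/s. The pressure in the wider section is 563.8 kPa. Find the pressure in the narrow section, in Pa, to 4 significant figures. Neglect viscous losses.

P₂ = 269000 Pa

Mass conservation (A₁v₁ = A₂v₂) gives v₂ = 4.795 × 28.92/5.067 = 27.37 m/s.
Bernoulli (h₁ = h₂): P₁ − P₂ = ½ρ(v₂² − v₁²).
P₂ = P₁ − ½ρ(v₂² − v₁²) = 563800 − ½·812.2·(27.37² − 4.795²) = 563800 − 294800 = 269000 Pa.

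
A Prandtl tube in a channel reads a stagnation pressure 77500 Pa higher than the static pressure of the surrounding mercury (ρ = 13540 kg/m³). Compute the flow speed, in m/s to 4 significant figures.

Bernoulli between the free stream and the stagnation point: ½ρv² = P_stag − P_static.
v = √(2ΔP/ρ) = √(2·77500/13540) = 3.383 m/s.

v ≈ 3.383 m/s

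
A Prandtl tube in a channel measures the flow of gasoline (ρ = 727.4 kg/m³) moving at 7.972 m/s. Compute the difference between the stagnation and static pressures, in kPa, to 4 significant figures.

23.11 kPa

Bernoulli between the free stream and the stagnation point: ½ρv² = P_stag − P_static.
ΔP = ½·727.4·7.972² = 23110 Pa.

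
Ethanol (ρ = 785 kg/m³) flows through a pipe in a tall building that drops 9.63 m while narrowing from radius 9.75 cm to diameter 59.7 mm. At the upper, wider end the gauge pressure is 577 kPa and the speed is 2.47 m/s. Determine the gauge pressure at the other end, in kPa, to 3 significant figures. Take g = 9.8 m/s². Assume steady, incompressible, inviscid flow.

Continuity gives A₁v₁ = A₂v₂, so v₂ = (299 cm²)/(28.0 cm²) × 2.47 m/s = 26.4 m/s.
Energy conservation along the streamline gives P₂ = P₁ − ½ρ(v₂² − v₁²) − ρg(h₂ − h₁).
P₂ = 577000 + ½·785·(2.47² − 26.4²) − 785·9.8·(−9.63) = 577000 + (-270000) − (-74100) = 381000 Pa.

P₂ = 381 kPa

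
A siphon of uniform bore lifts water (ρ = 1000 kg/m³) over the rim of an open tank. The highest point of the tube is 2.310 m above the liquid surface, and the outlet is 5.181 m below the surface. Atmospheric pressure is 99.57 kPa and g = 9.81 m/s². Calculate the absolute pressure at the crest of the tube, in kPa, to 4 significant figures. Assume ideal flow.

Bernoulli surface→outlet gives ½v² = g·h_out, so v = √(2·9.81·5.181) = 10.08 m/s.
With constant cross-section the crest speed equals v; applying Bernoulli from the surface up to the crest, P_top = P_atm − ½ρv² − ρg·h_top.
P_top = 99570 − ½·1000·10.08² − 1000·9.81·2.310 = 26080 Pa.

P_top ≈ 26.08 kPa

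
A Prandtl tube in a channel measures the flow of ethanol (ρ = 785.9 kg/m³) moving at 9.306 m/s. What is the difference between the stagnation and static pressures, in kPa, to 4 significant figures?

At the stagnation point the flow is brought to rest, so Bernoulli gives P_stag − P_static = ½ρv².
ΔP = ½·785.9·9.306² = 34030 Pa.

34.03 kPa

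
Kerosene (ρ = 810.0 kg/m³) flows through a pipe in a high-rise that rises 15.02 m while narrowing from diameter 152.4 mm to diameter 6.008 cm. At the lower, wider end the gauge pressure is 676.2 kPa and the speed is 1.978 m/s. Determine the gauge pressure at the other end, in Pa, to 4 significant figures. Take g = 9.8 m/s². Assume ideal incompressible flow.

Mass conservation (A₁v₁ = A₂v₂) gives v₂ = 1.978 × 182.4/28.35 = 12.73 m/s.
Bernoulli: P₁ + ½ρv₁² + ρg h₁ = P₂ + ½ρv₂² + ρg h₂, so P₂ = P₁ + ½ρ(v₁² − v₂²) − ρg(h₂ − h₁).
P₂ = 676200 + ½·810.0·(1.978² − 12.73²) − 810.0·9.8·(+15.02) = 676200 + (-64020) − (119200) = 493000 Pa.

P₂ ≈ 493000 Pa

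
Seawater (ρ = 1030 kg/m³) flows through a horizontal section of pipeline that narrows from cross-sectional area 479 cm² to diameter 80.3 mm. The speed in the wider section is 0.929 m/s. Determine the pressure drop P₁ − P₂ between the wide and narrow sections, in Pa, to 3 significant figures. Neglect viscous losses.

ΔP ≈ 39300 Pa

Continuity gives A₁v₁ = A₂v₂, so v₂ = (479 cm²)/(50.6 cm²) × 0.929 m/s = 8.79 m/s.
With no height change, Bernoulli's equation is P₁ + ½ρv₁² = P₂ + ½ρv₂².
P₁ − P₂ = ½·1030·(8.79² − 0.929²) = ½·1030·76.3 = 39300 Pa.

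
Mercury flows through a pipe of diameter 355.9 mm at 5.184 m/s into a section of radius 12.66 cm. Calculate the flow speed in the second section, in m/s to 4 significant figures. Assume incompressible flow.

v₂ = 10.24 m/s

Continuity gives A₁v₁ = A₂v₂, so v₂ = (994.8 cm²)/(503.5 cm²) × 5.184 m/s = 10.24 m/s.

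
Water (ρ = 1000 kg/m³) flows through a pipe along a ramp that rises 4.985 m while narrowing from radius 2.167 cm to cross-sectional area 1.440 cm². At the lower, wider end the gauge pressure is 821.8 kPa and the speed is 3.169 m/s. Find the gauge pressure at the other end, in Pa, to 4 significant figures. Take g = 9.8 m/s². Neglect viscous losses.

Continuity gives A₁v₁ = A₂v₂, so v₂ = (14.75 cm²)/(1.440 cm²) × 3.169 m/s = 32.47 m/s.
Energy conservation along the streamline gives P₂ = P₁ − ½ρ(v₂² − v₁²) − ρg(h₂ − h₁).
P₂ = 821800 + ½·1000·(3.169² − 32.47²) − 1000·9.8·(+4.985) = 821800 + (-522000) − (48850) = 251000 Pa.

251000 Pa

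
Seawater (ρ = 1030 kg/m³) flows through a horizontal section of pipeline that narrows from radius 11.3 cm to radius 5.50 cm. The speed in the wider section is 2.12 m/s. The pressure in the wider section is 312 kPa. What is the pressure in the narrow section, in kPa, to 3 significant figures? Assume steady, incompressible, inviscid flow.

273 kPa

Mass conservation (A₁v₁ = A₂v₂) gives v₂ = 2.12 × 401/95.0 = 8.95 m/s.
The pipe is horizontal, so Bernoulli reduces to P₁ + ½ρv₁² = P₂ + ½ρv₂².
P₂ = P₁ − ½ρ(v₂² − v₁²) = 312000 − ½·1030·(8.95² − 2.12²) = 312000 − 38900 = 273000 Pa.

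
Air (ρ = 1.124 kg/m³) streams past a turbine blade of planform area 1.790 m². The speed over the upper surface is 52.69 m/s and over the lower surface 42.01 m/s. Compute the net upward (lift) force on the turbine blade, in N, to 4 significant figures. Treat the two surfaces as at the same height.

With equal heights on the two surfaces, Bernoulli gives P_lower − P_upper = ½ρ(v_upper² − v_lower²).
ΔP = ½·1.124·(52.69² − 42.01²) = 568.4 Pa.
Lift = ΔP · A = 568.4 × 1.790 = 1017 N.

F = 1017 N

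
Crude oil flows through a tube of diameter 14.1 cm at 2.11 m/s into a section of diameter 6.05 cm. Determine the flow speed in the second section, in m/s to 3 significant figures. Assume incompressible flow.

By continuity, v₂ = v₁·A₁/A₂ = 2.11·(156/28.7) = 11.5 m/s.

v₂ = 11.5 m/s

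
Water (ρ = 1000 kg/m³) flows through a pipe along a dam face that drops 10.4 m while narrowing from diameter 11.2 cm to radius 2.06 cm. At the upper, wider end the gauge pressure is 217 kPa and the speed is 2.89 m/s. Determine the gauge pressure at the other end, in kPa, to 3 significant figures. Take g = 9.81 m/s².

Continuity gives A₁v₁ = A₂v₂, so v₂ = (98.5 cm²)/(13.3 cm²) × 2.89 m/s = 21.4 m/s.
Applying Bernoulli between the two ends and solving for P₂: P₂ = P₁ + ½ρ(v₁² − v₂²) − ρgΔh.
P₂ = 217000 + ½·1000·(2.89² − 21.4²) − 1000·9.81·(−10.4) = 217000 + (-224000) − (-102000) = 95100 Pa.

95.1 kPa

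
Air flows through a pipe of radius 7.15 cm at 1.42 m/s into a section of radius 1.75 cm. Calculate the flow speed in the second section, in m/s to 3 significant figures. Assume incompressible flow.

The volume flow rate is constant, so v₂ = (A₁/A₂)v₁ = (161/9.62)·1.42 = 23.7 m/s.

23.7 m/s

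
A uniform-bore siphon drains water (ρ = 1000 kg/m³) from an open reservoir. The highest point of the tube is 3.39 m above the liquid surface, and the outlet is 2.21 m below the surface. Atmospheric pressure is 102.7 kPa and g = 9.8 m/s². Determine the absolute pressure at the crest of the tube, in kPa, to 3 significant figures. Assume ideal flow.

47.8 kPa

The outlet speed comes from Torricelli: v = √(2g·2.21) = 6.58 m/s.
With constant cross-section the crest speed equals v; applying Bernoulli from the surface up to the crest, P_top = P_atm − ½ρv² − ρg·h_top.
P_top = 102700 − ½·1000·6.58² − 1000·9.8·3.39 = 47800 Pa.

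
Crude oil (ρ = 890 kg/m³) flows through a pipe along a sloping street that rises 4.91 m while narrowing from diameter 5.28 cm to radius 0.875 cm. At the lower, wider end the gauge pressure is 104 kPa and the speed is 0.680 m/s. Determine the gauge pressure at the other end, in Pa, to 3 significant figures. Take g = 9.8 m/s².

P₂ = 44300 Pa

Continuity gives A₁v₁ = A₂v₂, so v₂ = (21.9 cm²)/(2.41 cm²) × 0.680 m/s = 6.19 m/s.
Energy conservation along the streamline gives P₂ = P₁ − ½ρ(v₂² − v₁²) − ρg(h₂ − h₁).
P₂ = 104000 + ½·890·(0.680² − 6.19²) − 890·9.8·(+4.91) = 104000 + (-16800) − (42800) = 44300 Pa.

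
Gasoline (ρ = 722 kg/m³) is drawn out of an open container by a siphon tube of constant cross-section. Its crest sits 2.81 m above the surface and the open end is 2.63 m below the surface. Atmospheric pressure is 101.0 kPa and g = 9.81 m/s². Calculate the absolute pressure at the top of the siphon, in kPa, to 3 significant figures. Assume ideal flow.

From the surface to the outlet (both open to atmosphere, surface at rest): v = √(2g·h_out) = √(2·9.81·2.63) = 7.18 m/s.
With constant cross-section the crest speed equals v; applying Bernoulli from the surface up to the crest, P_top = P_atm − ½ρv² − ρg·h_top.
P_top = 101000 − ½·722·7.18² − 722·9.81·2.81 = 62500 Pa.

P_top = 62.5 kPa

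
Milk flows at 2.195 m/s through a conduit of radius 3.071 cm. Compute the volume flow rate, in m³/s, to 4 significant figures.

Q ≈ 0.006503 m³/s

Q = A·v = 0.002963 m² × 2.195 m/s = 0.006503 m³/s.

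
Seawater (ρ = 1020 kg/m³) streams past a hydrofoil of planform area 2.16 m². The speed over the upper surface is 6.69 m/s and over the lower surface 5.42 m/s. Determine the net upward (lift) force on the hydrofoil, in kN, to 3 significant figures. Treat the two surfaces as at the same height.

The faster flow above has the lower pressure; Bernoulli (same height) gives ΔP = ½ρ(v_up² − v_low²).
ΔP = ½·1020·(6.69² − 5.42²) = 7840 Pa.
Lift = ΔP · A = 7840 × 2.16 = 16900 N.

16.9 kN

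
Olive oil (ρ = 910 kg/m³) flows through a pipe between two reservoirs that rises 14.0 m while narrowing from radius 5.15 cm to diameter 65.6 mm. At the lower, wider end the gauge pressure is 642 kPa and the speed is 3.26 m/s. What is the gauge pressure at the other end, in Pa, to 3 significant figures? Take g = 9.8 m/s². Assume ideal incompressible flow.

P₂ ≈ 493000 Pa

The volume flow rate is constant, so v₂ = (A₁/A₂)v₁ = (83.3/33.8)·3.26 = 8.04 m/s.
Bernoulli: P₁ + ½ρv₁² + ρg h₁ = P₂ + ½ρv₂² + ρg h₂, so P₂ = P₁ + ½ρ(v₁² − v₂²) − ρg(h₂ − h₁).
P₂ = 642000 + ½·910·(3.26² − 8.04²) − 910·9.8·(+14.0) = 642000 + (-24600) − (125000) = 493000 Pa.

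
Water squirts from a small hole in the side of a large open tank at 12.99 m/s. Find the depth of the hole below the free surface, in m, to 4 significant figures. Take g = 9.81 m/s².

For a small hole in a large open tank, ½v² = gh, giving h = v²/(2g).
h = 12.99²/(2·9.81) = 168.7/19.62 = 8.600 m.

h ≈ 8.600 m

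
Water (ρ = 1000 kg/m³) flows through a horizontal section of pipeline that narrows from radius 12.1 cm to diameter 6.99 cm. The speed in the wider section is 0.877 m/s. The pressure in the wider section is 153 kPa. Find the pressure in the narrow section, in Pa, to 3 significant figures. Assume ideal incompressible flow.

P₂ ≈ 98100 Pa

By continuity, v₂ = v₁·A₁/A₂ = 0.877·(460/38.4) = 10.5 m/s.
The pipe is horizontal, so Bernoulli reduces to P₁ + ½ρv₁² = P₂ + ½ρv₂².
P₂ = P₁ − ½ρ(v₂² − v₁²) = 153000 − ½·1000·(10.5² − 0.877²) = 153000 − 54900 = 98100 Pa.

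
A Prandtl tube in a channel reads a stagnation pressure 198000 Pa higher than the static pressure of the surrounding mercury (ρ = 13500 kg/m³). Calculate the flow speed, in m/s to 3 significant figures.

5.42 m/s

At the stagnation point the flow is brought to rest, so Bernoulli gives P_stag − P_static = ½ρv².
v = √(2ΔP/ρ) = √(2·198000/13500) = 5.42 m/s.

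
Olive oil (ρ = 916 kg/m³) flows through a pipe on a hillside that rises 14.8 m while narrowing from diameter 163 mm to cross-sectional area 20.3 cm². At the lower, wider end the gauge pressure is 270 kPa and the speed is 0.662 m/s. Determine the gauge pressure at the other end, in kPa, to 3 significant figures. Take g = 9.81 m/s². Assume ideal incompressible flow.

116 kPa

By continuity, v₂ = v₁·A₁/A₂ = 0.662·(209/20.3) = 6.80 m/s.
Applying Bernoulli between the two ends and solving for P₂: P₂ = P₁ + ½ρ(v₁² − v₂²) − ρgΔh.
P₂ = 270000 + ½·916·(0.662² − 6.80²) − 916·9.81·(+14.8) = 270000 + (-21000) − (133000) = 116000 Pa.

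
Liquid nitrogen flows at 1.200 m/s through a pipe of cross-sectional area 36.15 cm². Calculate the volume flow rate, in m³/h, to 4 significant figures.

Q ≈ 15.62 m³/h

Q = A·v = 0.003615 m² × 1.200 m/s = 0.004338 m³/s.
Converting: 0.004338 m³/s × 3600 = 15.62 m³/h.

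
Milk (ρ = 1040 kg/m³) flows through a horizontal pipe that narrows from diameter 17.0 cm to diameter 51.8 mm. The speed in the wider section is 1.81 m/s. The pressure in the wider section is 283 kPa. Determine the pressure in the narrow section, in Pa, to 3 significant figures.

P₂ ≈ 87100 Pa

By continuity, v₂ = v₁·A₁/A₂ = 1.81·(227/21.1) = 19.5 m/s.
Along the horizontal streamline, P + ½ρv² is constant.
P₂ = P₁ − ½ρ(v₂² − v₁²) = 283000 − ½·1040·(19.5² − 1.81²) = 283000 − 196000 = 87100 Pa.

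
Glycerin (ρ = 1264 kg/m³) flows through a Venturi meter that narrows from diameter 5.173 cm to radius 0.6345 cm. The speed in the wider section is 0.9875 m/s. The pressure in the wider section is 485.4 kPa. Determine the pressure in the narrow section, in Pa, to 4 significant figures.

P₂ ≈ 315800 Pa

By continuity, v₂ = v₁·A₁/A₂ = 0.9875·(21.02/1.265) = 16.41 m/s.
Along the horizontal streamline, P + ½ρv² is constant.
P₂ = P₁ − ½ρ(v₂² − v₁²) = 485400 − ½·1264·(16.41² − 0.9875²) = 485400 − 169600 = 315800 Pa.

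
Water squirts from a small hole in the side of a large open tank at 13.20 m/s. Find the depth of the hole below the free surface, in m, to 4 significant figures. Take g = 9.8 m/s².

h = 8.890 m

For a small hole in a large open tank, ½v² = gh, giving h = v²/(2g).
h = 13.20²/(2·9.8) = 174.2/19.60 = 8.890 m.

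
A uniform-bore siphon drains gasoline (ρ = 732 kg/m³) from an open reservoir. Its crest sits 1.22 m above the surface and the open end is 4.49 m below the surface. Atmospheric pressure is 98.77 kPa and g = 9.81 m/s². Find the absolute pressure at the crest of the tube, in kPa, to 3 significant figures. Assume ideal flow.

The outlet speed comes from Torricelli: v = √(2g·4.49) = 9.39 m/s.
The bore is uniform, so the speed at the crest is the same v. Bernoulli surface→crest: P_atm = P_top + ½ρv² + ρg·h_top.
P_top = 98770 − ½·732·9.39² − 732·9.81·1.22 = 57800 Pa.

P_top ≈ 57.8 kPa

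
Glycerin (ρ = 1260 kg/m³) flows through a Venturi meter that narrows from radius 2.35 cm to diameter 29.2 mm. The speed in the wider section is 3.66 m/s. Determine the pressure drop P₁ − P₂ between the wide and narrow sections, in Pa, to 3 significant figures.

ΔP = 48200 Pa

By continuity, v₂ = v₁·A₁/A₂ = 3.66·(17.3/6.70) = 9.48 m/s.
Along the horizontal streamline, P + ½ρv² is constant.
P₁ − P₂ = ½·1260·(9.48² − 3.66²) = ½·1260·76.5 = 48200 Pa.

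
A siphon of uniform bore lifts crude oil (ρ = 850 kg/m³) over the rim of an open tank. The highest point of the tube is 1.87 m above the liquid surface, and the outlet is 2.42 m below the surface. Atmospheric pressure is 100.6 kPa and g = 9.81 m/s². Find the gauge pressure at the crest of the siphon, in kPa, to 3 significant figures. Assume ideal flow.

P_gauge ≈ -35.8 kPa

The outlet speed comes from Torricelli: v = √(2g·2.42) = 6.89 m/s.
Continuity keeps v the same throughout the tube; from surface to crest, P_atm + 0 = P_top + ½ρv² + ρg·h_top.
P_top = 100600 − ½·850·6.89² − 850·9.81·1.87 = 64800 Pa. So P_gauge = P_top − P_atm = -35800 Pa.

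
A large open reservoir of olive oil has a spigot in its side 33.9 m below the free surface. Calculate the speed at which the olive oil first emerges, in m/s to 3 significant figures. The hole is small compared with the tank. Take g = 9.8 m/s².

25.8 m/s

Torricelli's result v = √(2gh) gives v = √(2·9.8·33.9) = 25.8 m/s.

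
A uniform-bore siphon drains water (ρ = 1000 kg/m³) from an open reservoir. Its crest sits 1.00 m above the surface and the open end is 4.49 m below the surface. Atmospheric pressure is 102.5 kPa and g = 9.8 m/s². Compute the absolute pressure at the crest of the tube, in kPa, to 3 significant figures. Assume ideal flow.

The outlet speed comes from Torricelli: v = √(2g·4.49) = 9.38 m/s.
With constant cross-section the crest speed equals v; applying Bernoulli from the surface up to the crest, P_top = P_atm − ½ρv² − ρg·h_top.
P_top = 102500 − ½·1000·9.38² − 1000·9.8·1.00 = 48700 Pa.

P_top ≈ 48.7 kPa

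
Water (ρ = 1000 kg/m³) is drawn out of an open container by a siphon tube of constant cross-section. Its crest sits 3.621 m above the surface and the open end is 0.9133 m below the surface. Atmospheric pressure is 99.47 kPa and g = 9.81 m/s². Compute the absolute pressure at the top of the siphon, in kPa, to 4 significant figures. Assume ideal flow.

The outlet speed comes from Torricelli: v = √(2g·0.9133) = 4.233 m/s.
The bore is uniform, so the speed at the crest is the same v. Bernoulli surface→crest: P_atm = P_top + ½ρv² + ρg·h_top.
P_top = 99470 − ½·1000·4.233² − 1000·9.81·3.621 = 54990 Pa.

P_top ≈ 54.99 kPa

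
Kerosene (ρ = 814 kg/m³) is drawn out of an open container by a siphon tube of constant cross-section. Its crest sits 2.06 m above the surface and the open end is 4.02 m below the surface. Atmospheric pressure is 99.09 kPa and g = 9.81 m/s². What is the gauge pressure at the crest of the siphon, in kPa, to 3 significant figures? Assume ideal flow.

-48.6 kPa

The outlet speed comes from Torricelli: v = √(2g·4.02) = 8.88 m/s.
Continuity keeps v the same throughout the tube; from surface to crest, P_atm + 0 = P_top + ½ρv² + ρg·h_top.
P_top = 99090 − ½·814·8.88² − 814·9.81·2.06 = 50500 Pa. So P_gauge = P_top − P_atm = -48600 Pa.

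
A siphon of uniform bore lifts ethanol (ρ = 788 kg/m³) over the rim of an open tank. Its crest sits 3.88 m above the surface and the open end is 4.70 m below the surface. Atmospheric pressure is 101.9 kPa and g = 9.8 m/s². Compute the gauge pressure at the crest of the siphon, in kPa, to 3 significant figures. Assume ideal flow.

The outlet speed comes from Torricelli: v = √(2g·4.70) = 9.60 m/s.
Continuity keeps v the same throughout the tube; from surface to crest, P_atm + 0 = P_top + ½ρv² + ρg·h_top.
P_top = 101900 − ½·788·9.60² − 788·9.8·3.88 = 35600 Pa. So P_gauge = P_top − P_atm = -66300 Pa.

P_gauge ≈ -66.3 kPa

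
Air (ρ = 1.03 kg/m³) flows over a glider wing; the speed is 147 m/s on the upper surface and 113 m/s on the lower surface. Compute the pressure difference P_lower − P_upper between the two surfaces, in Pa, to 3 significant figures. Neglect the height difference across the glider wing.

4550 Pa

Bernoulli (same height): P_lower − P_upper = ½ρ(v_upper² − v_lower²).
ΔP = ½·1.03·(147² − 113²) = 4550 Pa.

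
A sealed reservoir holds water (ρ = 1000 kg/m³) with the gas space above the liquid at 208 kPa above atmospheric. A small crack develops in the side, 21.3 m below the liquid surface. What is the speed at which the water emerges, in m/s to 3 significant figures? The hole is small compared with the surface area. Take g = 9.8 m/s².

Take point 1 at the surface (v₁ ≈ 0) and point 2 at the hole (at atmospheric pressure). Bernoulli: P₁ + ρg h = P_atm + ½ρv₂².
With P₁ − P_atm = 208000 Pa, v₂ = √(2gh + 2ΔP/ρ) = √(2·9.8·21.3 + 2·208000/1000) = 28.9 m/s.

v = 28.9 m/s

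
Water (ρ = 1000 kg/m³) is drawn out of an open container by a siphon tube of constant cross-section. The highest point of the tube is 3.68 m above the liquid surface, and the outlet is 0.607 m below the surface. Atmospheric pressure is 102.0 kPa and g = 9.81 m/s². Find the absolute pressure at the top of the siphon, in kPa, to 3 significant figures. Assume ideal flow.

P_top ≈ 59.9 kPa

The outlet speed comes from Torricelli: v = √(2g·0.607) = 3.45 m/s.
The bore is uniform, so the speed at the crest is the same v. Bernoulli surface→crest: P_atm = P_top + ½ρv² + ρg·h_top.
P_top = 102000 − ½·1000·3.45² − 1000·9.81·3.68 = 59900 Pa.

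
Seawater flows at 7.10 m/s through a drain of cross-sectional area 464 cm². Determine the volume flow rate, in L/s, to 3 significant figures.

Q = A·v = 0.0464 m² × 7.10 m/s = 0.329 m³/s.
Converting: 0.329 m³/s × 1000 = 329 L/s.

Q = 329 L/s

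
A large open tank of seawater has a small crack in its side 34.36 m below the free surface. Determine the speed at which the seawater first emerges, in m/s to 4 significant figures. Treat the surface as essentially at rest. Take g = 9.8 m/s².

25.95 m/s

The surface is effectively still and both ends are open, so ½v² = gh and v = √(2·9.8·34.36) = 25.95 m/s.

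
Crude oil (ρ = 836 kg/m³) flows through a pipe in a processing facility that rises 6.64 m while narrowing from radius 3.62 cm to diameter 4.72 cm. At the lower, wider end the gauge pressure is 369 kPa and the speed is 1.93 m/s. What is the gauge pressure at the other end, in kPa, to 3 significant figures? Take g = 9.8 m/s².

308 kPa

Mass conservation (A₁v₁ = A₂v₂) gives v₂ = 1.93 × 41.2/17.5 = 4.54 m/s.
Applying Bernoulli between the two ends and solving for P₂: P₂ = P₁ + ½ρ(v₁² − v₂²) − ρgΔh.
P₂ = 369000 + ½·836·(1.93² − 4.54²) − 836·9.8·(+6.64) = 369000 + (-7060) − (54400) = 308000 Pa.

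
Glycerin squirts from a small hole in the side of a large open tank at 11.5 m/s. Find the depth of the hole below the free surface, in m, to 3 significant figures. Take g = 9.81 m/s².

For a small hole in a large open tank, ½v² = gh, giving h = v²/(2g).
h = 11.5²/(2·9.81) = 132/19.62 = 6.74 m.

6.74 m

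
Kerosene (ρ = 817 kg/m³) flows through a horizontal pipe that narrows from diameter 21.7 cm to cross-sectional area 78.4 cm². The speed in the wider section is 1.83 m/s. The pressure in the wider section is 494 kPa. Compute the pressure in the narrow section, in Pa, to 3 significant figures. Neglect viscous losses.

P₂ ≈ 465000 Pa

Continuity gives A₁v₁ = A₂v₂, so v₂ = (370 cm²)/(78.4 cm²) × 1.83 m/s = 8.63 m/s.
Bernoulli (h₁ = h₂): P₁ − P₂ = ½ρ(v₂² − v₁²).
P₂ = P₁ − ½ρ(v₂² − v₁²) = 494000 − ½·817·(8.63² − 1.83²) = 494000 − 29100 = 465000 Pa.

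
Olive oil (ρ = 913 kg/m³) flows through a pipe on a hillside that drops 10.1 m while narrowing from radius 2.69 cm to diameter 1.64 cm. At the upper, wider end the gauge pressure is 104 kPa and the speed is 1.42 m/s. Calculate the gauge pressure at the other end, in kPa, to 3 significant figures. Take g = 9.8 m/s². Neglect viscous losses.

By continuity, v₂ = v₁·A₁/A₂ = 1.42·(22.7/2.11) = 15.3 m/s.
Bernoulli: P₁ + ½ρv₁² + ρg h₁ = P₂ + ½ρv₂² + ρg h₂, so P₂ = P₁ + ½ρ(v₁² − v₂²) − ρg(h₂ − h₁).
P₂ = 104000 + ½·913·(1.42² − 15.3²) − 913·9.8·(−10.1) = 104000 + (-106000) − (-90400) = 88700 Pa.

P₂ = 88.7 kPa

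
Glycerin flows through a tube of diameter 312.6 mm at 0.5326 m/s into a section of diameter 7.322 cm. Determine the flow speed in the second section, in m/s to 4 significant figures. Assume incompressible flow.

By continuity, v₂ = v₁·A₁/A₂ = 0.5326·(767.5/42.11) = 9.708 m/s.

v₂ ≈ 9.708 m/s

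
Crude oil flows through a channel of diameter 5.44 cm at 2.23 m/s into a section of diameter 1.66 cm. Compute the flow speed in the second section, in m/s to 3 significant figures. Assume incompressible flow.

v₂ ≈ 23.9 m/s

The volume flow rate is constant, so v₂ = (A₁/A₂)v₁ = (23.2/2.16)·2.23 = 23.9 m/s.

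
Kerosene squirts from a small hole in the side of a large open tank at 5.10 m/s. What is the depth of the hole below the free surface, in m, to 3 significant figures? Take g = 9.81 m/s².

Inverting v = √(2gh) gives h = v² / 2g.
h = 5.10²/(2·9.81) = 26.0/19.62 = 1.33 m.

h = 1.33 m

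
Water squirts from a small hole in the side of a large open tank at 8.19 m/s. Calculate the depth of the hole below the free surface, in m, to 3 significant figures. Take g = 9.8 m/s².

Inverting v = √(2gh) gives h = v² / 2g.
h = 8.19²/(2·9.8) = 67.1/19.60 = 3.42 m.

h ≈ 3.42 m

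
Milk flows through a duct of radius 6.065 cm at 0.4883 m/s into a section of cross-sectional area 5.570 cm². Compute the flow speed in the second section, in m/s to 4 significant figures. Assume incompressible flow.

v₂ ≈ 10.13 m/s

The volume flow rate is constant, so v₂ = (A₁/A₂)v₁ = (115.6/5.570)·0.4883 = 10.13 m/s.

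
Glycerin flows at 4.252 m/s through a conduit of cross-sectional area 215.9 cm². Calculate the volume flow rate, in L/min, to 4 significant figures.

Q = 5508 L/min

Q = A·v = 0.02159 m² × 4.252 m/s = 0.09180 m³/s.
Converting: 0.09180 m³/s × 60000 = 5508 L/min.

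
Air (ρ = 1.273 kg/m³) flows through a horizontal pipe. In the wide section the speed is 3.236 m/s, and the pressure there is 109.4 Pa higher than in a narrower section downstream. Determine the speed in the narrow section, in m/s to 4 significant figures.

Along the level pipe P + ½ρv² is conserved, hence v₂² = v₁² + 2(P₁ − P₂)/ρ.
v₂ = √(3.236² + 2·109.4/1.273) = √(10.47 + 171.9) = 13.50 m/s.

13.50 m/s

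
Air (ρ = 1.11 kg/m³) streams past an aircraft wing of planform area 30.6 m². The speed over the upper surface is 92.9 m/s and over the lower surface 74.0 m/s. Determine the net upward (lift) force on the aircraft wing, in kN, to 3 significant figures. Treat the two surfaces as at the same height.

With equal heights on the two surfaces, Bernoulli gives P_lower − P_upper = ½ρ(v_upper² − v_lower²).
ΔP = ½·1.11·(92.9² − 74.0²) = 1750 Pa.
Lift = ΔP · A = 1750 × 30.6 = 53600 N.

F = 53.6 kN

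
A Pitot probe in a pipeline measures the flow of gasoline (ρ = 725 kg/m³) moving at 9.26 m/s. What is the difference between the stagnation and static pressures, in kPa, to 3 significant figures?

ΔP = 31.1 kPa

The dynamic pressure equals the rise in static pressure at the stagnation point: ΔP = ½ρv².
ΔP = ½·725·9.26² = 31100 Pa.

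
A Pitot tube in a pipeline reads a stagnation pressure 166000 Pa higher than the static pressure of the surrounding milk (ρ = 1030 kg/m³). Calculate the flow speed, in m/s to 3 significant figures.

The dynamic pressure equals the rise in static pressure at the stagnation point: ΔP = ½ρv².
v = √(2ΔP/ρ) = √(2·166000/1030) = 18.0 m/s.

v ≈ 18.0 m/s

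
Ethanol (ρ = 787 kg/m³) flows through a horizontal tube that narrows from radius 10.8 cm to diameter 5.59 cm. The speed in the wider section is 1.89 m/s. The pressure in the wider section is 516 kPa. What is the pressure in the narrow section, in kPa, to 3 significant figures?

The volume flow rate is constant, so v₂ = (A₁/A₂)v₁ = (366/24.5)·1.89 = 28.2 m/s.
Along the horizontal streamline, P + ½ρv² is constant.
P₂ = P₁ − ½ρ(v₂² − v₁²) = 516000 − ½·787·(28.2² − 1.89²) = 516000 − 312000 = 204000 Pa.

P₂ ≈ 204 kPa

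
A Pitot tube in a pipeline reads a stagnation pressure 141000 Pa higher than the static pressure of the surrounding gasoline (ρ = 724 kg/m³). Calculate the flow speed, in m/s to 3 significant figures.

The dynamic pressure equals the rise in static pressure at the stagnation point: ΔP = ½ρv².
v = √(2ΔP/ρ) = √(2·141000/724) = 19.7 m/s.

19.7 m/s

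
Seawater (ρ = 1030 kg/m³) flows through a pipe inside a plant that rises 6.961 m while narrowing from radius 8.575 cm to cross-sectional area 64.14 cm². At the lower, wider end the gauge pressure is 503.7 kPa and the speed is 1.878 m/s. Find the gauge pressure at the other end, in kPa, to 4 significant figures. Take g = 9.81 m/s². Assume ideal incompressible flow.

P₂ ≈ 411.6 kPa

Continuity gives A₁v₁ = A₂v₂, so v₂ = (231.0 cm²)/(64.14 cm²) × 1.878 m/s = 6.764 m/s.
Applying Bernoulli between the two ends and solving for P₂: P₂ = P₁ + ½ρ(v₁² − v₂²) − ρgΔh.
P₂ = 503700 + ½·1030·(1.878² − 6.764²) − 1030·9.81·(+6.961) = 503700 + (-21740) − (70340) = 411600 Pa.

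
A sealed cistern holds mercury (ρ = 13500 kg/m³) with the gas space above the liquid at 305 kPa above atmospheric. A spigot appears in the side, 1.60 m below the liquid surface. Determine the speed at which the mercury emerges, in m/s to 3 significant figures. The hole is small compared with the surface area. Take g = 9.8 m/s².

v = 8.75 m/s

Take point 1 at the surface (v₁ ≈ 0) and point 2 at the hole (at atmospheric pressure). Bernoulli: P₁ + ρg h = P_atm + ½ρv₂².
With P₁ − P_atm = 305000 Pa, v₂ = √(2gh + 2ΔP/ρ) = √(2·9.8·1.60 + 2·305000/13500) = 8.75 m/s.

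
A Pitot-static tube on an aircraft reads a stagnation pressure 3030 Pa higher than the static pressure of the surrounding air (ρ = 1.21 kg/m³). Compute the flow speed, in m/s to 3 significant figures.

The dynamic pressure equals the rise in static pressure at the stagnation point: ΔP = ½ρv².
v = √(2ΔP/ρ) = √(2·3030/1.21) = 70.8 m/s.

70.8 m/s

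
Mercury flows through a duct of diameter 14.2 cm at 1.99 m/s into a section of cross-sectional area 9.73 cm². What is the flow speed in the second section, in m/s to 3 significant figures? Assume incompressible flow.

v₂ ≈ 32.4 m/s

The volume flow rate is constant, so v₂ = (A₁/A₂)v₁ = (158/9.73)·1.99 = 32.4 m/s.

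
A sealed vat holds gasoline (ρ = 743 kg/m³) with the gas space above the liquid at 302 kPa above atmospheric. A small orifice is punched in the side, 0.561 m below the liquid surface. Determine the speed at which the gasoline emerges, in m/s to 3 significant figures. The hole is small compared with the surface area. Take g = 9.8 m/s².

Take point 1 at the surface (v₁ ≈ 0) and point 2 at the hole (at atmospheric pressure). Bernoulli: P₁ + ρg h = P_atm + ½ρv₂².
With P₁ − P_atm = 302000 Pa, v₂ = √(2gh + 2ΔP/ρ) = √(2·9.8·0.561 + 2·302000/743) = 28.7 m/s.

v ≈ 28.7 m/s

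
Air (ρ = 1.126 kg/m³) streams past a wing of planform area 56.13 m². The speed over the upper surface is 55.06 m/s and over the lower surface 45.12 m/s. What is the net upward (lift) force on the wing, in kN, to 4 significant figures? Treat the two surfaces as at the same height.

With equal heights on the two surfaces, Bernoulli gives P_lower − P_upper = ½ρ(v_upper² − v_lower²).
ΔP = ½·1.126·(55.06² − 45.12²) = 560.6 Pa.
Lift = ΔP · A = 560.6 × 56.13 = 31470 N.

F ≈ 31.47 kN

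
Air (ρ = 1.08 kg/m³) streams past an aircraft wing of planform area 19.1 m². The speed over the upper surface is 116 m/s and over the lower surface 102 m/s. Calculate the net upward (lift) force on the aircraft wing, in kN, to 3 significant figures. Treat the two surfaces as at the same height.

F ≈ 31.5 kN

With equal heights on the two surfaces, Bernoulli gives P_lower − P_upper = ½ρ(v_upper² − v_lower²).
ΔP = ½·1.08·(116² − 102²) = 1650 Pa.
Lift = ΔP · A = 1650 × 19.1 = 31500 N.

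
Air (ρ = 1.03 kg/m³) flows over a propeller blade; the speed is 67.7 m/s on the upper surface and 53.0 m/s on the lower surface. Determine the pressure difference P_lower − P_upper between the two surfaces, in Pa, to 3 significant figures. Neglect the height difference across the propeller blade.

ΔP ≈ 914 Pa

Bernoulli (same height): P_lower − P_upper = ½ρ(v_upper² − v_lower²).
ΔP = ½·1.03·(67.7² − 53.0²) = 914 Pa.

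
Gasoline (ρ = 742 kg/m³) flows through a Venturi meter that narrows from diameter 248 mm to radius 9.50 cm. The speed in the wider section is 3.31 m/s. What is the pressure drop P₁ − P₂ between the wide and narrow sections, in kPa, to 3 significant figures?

7.73 kPa

By continuity, v₂ = v₁·A₁/A₂ = 3.31·(483/284) = 5.64 m/s.
The pipe is horizontal, so Bernoulli reduces to P₁ + ½ρv₁² = P₂ + ½ρv₂².
P₁ − P₂ = ½·742·(5.64² − 3.31²) = ½·742·20.8 = 7730 Pa.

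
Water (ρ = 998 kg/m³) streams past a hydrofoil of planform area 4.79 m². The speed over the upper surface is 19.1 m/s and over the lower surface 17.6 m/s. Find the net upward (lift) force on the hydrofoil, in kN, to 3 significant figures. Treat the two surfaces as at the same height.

From P + ½ρv² = const at equal height, P_low − P_up = ½ρ(v_up² − v_low²).
ΔP = ½·998·(19.1² − 17.6²) = 27500 Pa.
Lift = ΔP · A = 27500 × 4.79 = 132000 N.

F ≈ 132 kN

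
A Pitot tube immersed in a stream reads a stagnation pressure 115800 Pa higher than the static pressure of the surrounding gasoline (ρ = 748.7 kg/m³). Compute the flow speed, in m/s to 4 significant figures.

v ≈ 17.59 m/s

At the stagnation point the flow is brought to rest, so Bernoulli gives P_stag − P_static = ½ρv².
v = √(2ΔP/ρ) = √(2·115800/748.7) = 17.59 m/s.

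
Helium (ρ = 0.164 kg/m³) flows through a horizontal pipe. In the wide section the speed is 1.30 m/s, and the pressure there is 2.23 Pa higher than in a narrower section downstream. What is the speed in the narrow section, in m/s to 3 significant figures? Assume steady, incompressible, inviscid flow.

v₂ ≈ 5.37 m/s

Along the level pipe P + ½ρv² is conserved, hence v₂² = v₁² + 2(P₁ − P₂)/ρ.
v₂ = √(1.30² + 2·2.23/0.164) = √(1.69 + 27.2) = 5.37 m/s.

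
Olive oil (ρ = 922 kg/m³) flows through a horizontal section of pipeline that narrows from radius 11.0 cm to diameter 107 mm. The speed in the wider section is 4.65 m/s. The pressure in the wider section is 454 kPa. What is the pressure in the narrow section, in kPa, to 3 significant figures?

P₂ ≈ 286 kPa

The volume flow rate is constant, so v₂ = (A₁/A₂)v₁ = (380/89.9)·4.65 = 19.7 m/s.
With no height change, Bernoulli's equation is P₁ + ½ρv₁² = P₂ + ½ρv₂².
P₂ = P₁ − ½ρ(v₂² − v₁²) = 454000 − ½·922·(19.7² − 4.65²) = 454000 − 168000 = 286000 Pa.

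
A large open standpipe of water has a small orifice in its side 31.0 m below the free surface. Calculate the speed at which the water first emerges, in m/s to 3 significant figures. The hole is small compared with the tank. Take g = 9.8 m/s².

v ≈ 24.6 m/s

Torricelli's result v = √(2gh) gives v = √(2·9.8·31.0) = 24.6 m/s.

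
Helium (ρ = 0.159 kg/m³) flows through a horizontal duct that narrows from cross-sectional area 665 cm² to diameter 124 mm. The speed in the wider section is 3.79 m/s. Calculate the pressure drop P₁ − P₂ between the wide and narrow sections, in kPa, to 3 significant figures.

ΔP = 0.0335 kPa

By continuity, v₂ = v₁·A₁/A₂ = 3.79·(665/121) = 20.9 m/s.
With no height change, Bernoulli's equation is P₁ + ½ρv₁² = P₂ + ½ρv₂².
P₁ − P₂ = ½·0.159·(20.9² − 3.79²) = ½·0.159·421 = 33.5 Pa.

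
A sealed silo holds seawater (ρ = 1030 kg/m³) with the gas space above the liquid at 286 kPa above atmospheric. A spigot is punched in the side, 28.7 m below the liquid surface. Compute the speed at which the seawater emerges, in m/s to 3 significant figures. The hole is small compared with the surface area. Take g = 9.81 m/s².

Take point 1 at the surface (v₁ ≈ 0) and point 2 at the hole (at atmospheric pressure). Bernoulli: P₁ + ρg h = P_atm + ½ρv₂².
With P₁ − P_atm = 286000 Pa, v₂ = √(2gh + 2ΔP/ρ) = √(2·9.81·28.7 + 2·286000/1030) = 33.4 m/s.

v ≈ 33.4 m/s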